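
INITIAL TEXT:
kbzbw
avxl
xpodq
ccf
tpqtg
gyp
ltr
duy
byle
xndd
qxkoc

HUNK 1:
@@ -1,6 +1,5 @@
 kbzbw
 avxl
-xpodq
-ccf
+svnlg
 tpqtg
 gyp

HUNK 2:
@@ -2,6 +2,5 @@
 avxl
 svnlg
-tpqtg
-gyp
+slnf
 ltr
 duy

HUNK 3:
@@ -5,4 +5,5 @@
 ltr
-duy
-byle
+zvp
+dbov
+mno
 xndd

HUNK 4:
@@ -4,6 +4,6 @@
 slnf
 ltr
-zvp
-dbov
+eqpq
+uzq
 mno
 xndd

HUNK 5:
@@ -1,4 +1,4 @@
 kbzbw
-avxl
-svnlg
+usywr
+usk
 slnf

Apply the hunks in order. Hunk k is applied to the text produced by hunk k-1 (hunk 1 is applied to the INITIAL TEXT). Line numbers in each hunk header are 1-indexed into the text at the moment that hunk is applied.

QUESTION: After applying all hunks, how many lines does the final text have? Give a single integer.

Hunk 1: at line 1 remove [xpodq,ccf] add [svnlg] -> 10 lines: kbzbw avxl svnlg tpqtg gyp ltr duy byle xndd qxkoc
Hunk 2: at line 2 remove [tpqtg,gyp] add [slnf] -> 9 lines: kbzbw avxl svnlg slnf ltr duy byle xndd qxkoc
Hunk 3: at line 5 remove [duy,byle] add [zvp,dbov,mno] -> 10 lines: kbzbw avxl svnlg slnf ltr zvp dbov mno xndd qxkoc
Hunk 4: at line 4 remove [zvp,dbov] add [eqpq,uzq] -> 10 lines: kbzbw avxl svnlg slnf ltr eqpq uzq mno xndd qxkoc
Hunk 5: at line 1 remove [avxl,svnlg] add [usywr,usk] -> 10 lines: kbzbw usywr usk slnf ltr eqpq uzq mno xndd qxkoc
Final line count: 10

Answer: 10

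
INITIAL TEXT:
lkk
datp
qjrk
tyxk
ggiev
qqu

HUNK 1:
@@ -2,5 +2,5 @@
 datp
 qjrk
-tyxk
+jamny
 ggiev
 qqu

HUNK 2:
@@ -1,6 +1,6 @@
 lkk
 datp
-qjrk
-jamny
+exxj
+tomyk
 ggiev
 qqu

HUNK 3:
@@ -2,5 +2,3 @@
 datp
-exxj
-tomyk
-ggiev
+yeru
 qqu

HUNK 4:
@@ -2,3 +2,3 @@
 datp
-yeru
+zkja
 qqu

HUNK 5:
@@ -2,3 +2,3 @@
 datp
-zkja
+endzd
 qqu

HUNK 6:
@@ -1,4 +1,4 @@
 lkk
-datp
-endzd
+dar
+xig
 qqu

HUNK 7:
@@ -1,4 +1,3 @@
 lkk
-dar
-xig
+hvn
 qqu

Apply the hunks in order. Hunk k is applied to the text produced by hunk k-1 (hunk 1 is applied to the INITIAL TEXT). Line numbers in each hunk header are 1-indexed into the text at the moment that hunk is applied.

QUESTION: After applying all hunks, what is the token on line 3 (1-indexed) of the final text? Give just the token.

Answer: qqu

Derivation:
Hunk 1: at line 2 remove [tyxk] add [jamny] -> 6 lines: lkk datp qjrk jamny ggiev qqu
Hunk 2: at line 1 remove [qjrk,jamny] add [exxj,tomyk] -> 6 lines: lkk datp exxj tomyk ggiev qqu
Hunk 3: at line 2 remove [exxj,tomyk,ggiev] add [yeru] -> 4 lines: lkk datp yeru qqu
Hunk 4: at line 2 remove [yeru] add [zkja] -> 4 lines: lkk datp zkja qqu
Hunk 5: at line 2 remove [zkja] add [endzd] -> 4 lines: lkk datp endzd qqu
Hunk 6: at line 1 remove [datp,endzd] add [dar,xig] -> 4 lines: lkk dar xig qqu
Hunk 7: at line 1 remove [dar,xig] add [hvn] -> 3 lines: lkk hvn qqu
Final line 3: qqu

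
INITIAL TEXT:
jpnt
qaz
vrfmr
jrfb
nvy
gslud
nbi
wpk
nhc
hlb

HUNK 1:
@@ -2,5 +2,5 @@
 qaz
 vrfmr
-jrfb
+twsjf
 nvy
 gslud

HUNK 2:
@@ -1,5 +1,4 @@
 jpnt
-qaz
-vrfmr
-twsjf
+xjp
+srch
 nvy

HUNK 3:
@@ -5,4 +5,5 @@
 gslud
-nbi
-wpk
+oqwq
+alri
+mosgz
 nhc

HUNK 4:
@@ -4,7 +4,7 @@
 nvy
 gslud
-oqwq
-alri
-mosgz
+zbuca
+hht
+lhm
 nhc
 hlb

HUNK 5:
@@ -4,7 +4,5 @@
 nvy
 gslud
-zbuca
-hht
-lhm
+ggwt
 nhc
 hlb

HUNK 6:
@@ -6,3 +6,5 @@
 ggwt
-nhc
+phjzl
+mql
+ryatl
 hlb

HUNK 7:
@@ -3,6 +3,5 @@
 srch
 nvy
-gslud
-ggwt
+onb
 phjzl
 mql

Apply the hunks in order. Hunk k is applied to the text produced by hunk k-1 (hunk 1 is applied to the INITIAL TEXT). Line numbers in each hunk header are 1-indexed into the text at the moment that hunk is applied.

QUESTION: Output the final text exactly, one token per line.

Hunk 1: at line 2 remove [jrfb] add [twsjf] -> 10 lines: jpnt qaz vrfmr twsjf nvy gslud nbi wpk nhc hlb
Hunk 2: at line 1 remove [qaz,vrfmr,twsjf] add [xjp,srch] -> 9 lines: jpnt xjp srch nvy gslud nbi wpk nhc hlb
Hunk 3: at line 5 remove [nbi,wpk] add [oqwq,alri,mosgz] -> 10 lines: jpnt xjp srch nvy gslud oqwq alri mosgz nhc hlb
Hunk 4: at line 4 remove [oqwq,alri,mosgz] add [zbuca,hht,lhm] -> 10 lines: jpnt xjp srch nvy gslud zbuca hht lhm nhc hlb
Hunk 5: at line 4 remove [zbuca,hht,lhm] add [ggwt] -> 8 lines: jpnt xjp srch nvy gslud ggwt nhc hlb
Hunk 6: at line 6 remove [nhc] add [phjzl,mql,ryatl] -> 10 lines: jpnt xjp srch nvy gslud ggwt phjzl mql ryatl hlb
Hunk 7: at line 3 remove [gslud,ggwt] add [onb] -> 9 lines: jpnt xjp srch nvy onb phjzl mql ryatl hlb

Answer: jpnt
xjp
srch
nvy
onb
phjzl
mql
ryatl
hlb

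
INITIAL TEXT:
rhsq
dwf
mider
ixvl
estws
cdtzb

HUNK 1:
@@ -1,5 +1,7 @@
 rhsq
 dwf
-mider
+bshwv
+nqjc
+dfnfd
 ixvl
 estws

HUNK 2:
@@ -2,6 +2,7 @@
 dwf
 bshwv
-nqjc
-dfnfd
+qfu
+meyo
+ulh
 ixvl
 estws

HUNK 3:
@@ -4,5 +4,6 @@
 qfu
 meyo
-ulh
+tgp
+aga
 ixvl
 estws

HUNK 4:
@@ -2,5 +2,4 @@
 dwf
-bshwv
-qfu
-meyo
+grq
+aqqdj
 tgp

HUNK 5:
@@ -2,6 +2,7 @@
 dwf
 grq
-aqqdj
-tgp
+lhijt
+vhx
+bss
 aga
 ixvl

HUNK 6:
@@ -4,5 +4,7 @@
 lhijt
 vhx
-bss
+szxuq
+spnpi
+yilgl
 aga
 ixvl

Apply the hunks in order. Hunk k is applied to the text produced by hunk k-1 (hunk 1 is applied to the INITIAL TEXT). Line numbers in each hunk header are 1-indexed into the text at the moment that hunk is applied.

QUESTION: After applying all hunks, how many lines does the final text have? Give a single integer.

Answer: 12

Derivation:
Hunk 1: at line 1 remove [mider] add [bshwv,nqjc,dfnfd] -> 8 lines: rhsq dwf bshwv nqjc dfnfd ixvl estws cdtzb
Hunk 2: at line 2 remove [nqjc,dfnfd] add [qfu,meyo,ulh] -> 9 lines: rhsq dwf bshwv qfu meyo ulh ixvl estws cdtzb
Hunk 3: at line 4 remove [ulh] add [tgp,aga] -> 10 lines: rhsq dwf bshwv qfu meyo tgp aga ixvl estws cdtzb
Hunk 4: at line 2 remove [bshwv,qfu,meyo] add [grq,aqqdj] -> 9 lines: rhsq dwf grq aqqdj tgp aga ixvl estws cdtzb
Hunk 5: at line 2 remove [aqqdj,tgp] add [lhijt,vhx,bss] -> 10 lines: rhsq dwf grq lhijt vhx bss aga ixvl estws cdtzb
Hunk 6: at line 4 remove [bss] add [szxuq,spnpi,yilgl] -> 12 lines: rhsq dwf grq lhijt vhx szxuq spnpi yilgl aga ixvl estws cdtzb
Final line count: 12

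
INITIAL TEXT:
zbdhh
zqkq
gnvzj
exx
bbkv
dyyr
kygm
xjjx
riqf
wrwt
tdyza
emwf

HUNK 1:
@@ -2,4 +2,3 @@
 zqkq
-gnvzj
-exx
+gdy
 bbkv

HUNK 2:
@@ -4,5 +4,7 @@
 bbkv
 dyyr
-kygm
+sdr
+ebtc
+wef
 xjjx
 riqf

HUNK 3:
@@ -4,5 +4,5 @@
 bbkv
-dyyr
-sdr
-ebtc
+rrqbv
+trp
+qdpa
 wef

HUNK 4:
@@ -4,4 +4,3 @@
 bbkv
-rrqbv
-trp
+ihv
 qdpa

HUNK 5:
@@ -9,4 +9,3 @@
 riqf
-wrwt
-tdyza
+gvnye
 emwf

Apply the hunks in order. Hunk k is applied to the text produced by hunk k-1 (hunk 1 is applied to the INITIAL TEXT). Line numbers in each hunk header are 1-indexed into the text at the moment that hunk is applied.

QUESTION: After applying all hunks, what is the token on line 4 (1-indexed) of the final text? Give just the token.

Hunk 1: at line 2 remove [gnvzj,exx] add [gdy] -> 11 lines: zbdhh zqkq gdy bbkv dyyr kygm xjjx riqf wrwt tdyza emwf
Hunk 2: at line 4 remove [kygm] add [sdr,ebtc,wef] -> 13 lines: zbdhh zqkq gdy bbkv dyyr sdr ebtc wef xjjx riqf wrwt tdyza emwf
Hunk 3: at line 4 remove [dyyr,sdr,ebtc] add [rrqbv,trp,qdpa] -> 13 lines: zbdhh zqkq gdy bbkv rrqbv trp qdpa wef xjjx riqf wrwt tdyza emwf
Hunk 4: at line 4 remove [rrqbv,trp] add [ihv] -> 12 lines: zbdhh zqkq gdy bbkv ihv qdpa wef xjjx riqf wrwt tdyza emwf
Hunk 5: at line 9 remove [wrwt,tdyza] add [gvnye] -> 11 lines: zbdhh zqkq gdy bbkv ihv qdpa wef xjjx riqf gvnye emwf
Final line 4: bbkv

Answer: bbkv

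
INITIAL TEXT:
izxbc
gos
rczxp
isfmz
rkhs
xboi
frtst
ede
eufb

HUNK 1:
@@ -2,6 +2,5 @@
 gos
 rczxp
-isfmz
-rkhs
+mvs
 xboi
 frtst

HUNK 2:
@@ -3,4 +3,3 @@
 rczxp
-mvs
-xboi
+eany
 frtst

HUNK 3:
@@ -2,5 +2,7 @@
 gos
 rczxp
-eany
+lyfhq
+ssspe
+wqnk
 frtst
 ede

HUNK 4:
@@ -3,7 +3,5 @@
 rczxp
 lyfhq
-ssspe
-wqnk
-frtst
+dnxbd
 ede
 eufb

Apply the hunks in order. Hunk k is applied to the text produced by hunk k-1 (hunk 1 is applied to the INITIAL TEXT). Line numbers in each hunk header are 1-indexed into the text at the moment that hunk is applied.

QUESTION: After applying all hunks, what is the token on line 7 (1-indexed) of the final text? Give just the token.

Answer: eufb

Derivation:
Hunk 1: at line 2 remove [isfmz,rkhs] add [mvs] -> 8 lines: izxbc gos rczxp mvs xboi frtst ede eufb
Hunk 2: at line 3 remove [mvs,xboi] add [eany] -> 7 lines: izxbc gos rczxp eany frtst ede eufb
Hunk 3: at line 2 remove [eany] add [lyfhq,ssspe,wqnk] -> 9 lines: izxbc gos rczxp lyfhq ssspe wqnk frtst ede eufb
Hunk 4: at line 3 remove [ssspe,wqnk,frtst] add [dnxbd] -> 7 lines: izxbc gos rczxp lyfhq dnxbd ede eufb
Final line 7: eufb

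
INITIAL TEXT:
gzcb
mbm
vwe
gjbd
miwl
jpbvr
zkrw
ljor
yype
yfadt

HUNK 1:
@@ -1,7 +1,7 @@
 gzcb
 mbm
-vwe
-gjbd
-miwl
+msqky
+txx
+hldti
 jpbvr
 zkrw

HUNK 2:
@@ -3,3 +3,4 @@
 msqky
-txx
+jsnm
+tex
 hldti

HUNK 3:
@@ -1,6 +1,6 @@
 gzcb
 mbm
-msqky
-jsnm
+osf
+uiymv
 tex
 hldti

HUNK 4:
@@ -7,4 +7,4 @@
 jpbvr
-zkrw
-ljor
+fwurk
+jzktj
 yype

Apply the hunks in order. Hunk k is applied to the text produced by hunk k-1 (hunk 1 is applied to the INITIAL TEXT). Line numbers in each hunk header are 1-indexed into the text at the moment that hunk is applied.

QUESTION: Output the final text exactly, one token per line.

Answer: gzcb
mbm
osf
uiymv
tex
hldti
jpbvr
fwurk
jzktj
yype
yfadt

Derivation:
Hunk 1: at line 1 remove [vwe,gjbd,miwl] add [msqky,txx,hldti] -> 10 lines: gzcb mbm msqky txx hldti jpbvr zkrw ljor yype yfadt
Hunk 2: at line 3 remove [txx] add [jsnm,tex] -> 11 lines: gzcb mbm msqky jsnm tex hldti jpbvr zkrw ljor yype yfadt
Hunk 3: at line 1 remove [msqky,jsnm] add [osf,uiymv] -> 11 lines: gzcb mbm osf uiymv tex hldti jpbvr zkrw ljor yype yfadt
Hunk 4: at line 7 remove [zkrw,ljor] add [fwurk,jzktj] -> 11 lines: gzcb mbm osf uiymv tex hldti jpbvr fwurk jzktj yype yfadt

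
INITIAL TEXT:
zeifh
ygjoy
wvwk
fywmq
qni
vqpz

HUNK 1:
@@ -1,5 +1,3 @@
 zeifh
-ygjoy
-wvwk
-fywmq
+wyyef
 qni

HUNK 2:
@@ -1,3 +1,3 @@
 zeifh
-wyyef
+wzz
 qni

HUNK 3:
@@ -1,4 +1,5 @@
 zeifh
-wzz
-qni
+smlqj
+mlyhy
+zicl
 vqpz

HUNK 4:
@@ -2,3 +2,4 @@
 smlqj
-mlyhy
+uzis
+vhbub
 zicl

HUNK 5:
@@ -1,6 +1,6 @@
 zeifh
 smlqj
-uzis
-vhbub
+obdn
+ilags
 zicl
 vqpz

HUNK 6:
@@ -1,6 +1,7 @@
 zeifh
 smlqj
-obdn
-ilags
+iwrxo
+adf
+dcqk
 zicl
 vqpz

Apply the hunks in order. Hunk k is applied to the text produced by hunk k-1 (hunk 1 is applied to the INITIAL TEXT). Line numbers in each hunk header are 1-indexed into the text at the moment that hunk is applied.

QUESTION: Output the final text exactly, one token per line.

Hunk 1: at line 1 remove [ygjoy,wvwk,fywmq] add [wyyef] -> 4 lines: zeifh wyyef qni vqpz
Hunk 2: at line 1 remove [wyyef] add [wzz] -> 4 lines: zeifh wzz qni vqpz
Hunk 3: at line 1 remove [wzz,qni] add [smlqj,mlyhy,zicl] -> 5 lines: zeifh smlqj mlyhy zicl vqpz
Hunk 4: at line 2 remove [mlyhy] add [uzis,vhbub] -> 6 lines: zeifh smlqj uzis vhbub zicl vqpz
Hunk 5: at line 1 remove [uzis,vhbub] add [obdn,ilags] -> 6 lines: zeifh smlqj obdn ilags zicl vqpz
Hunk 6: at line 1 remove [obdn,ilags] add [iwrxo,adf,dcqk] -> 7 lines: zeifh smlqj iwrxo adf dcqk zicl vqpz

Answer: zeifh
smlqj
iwrxo
adf
dcqk
zicl
vqpz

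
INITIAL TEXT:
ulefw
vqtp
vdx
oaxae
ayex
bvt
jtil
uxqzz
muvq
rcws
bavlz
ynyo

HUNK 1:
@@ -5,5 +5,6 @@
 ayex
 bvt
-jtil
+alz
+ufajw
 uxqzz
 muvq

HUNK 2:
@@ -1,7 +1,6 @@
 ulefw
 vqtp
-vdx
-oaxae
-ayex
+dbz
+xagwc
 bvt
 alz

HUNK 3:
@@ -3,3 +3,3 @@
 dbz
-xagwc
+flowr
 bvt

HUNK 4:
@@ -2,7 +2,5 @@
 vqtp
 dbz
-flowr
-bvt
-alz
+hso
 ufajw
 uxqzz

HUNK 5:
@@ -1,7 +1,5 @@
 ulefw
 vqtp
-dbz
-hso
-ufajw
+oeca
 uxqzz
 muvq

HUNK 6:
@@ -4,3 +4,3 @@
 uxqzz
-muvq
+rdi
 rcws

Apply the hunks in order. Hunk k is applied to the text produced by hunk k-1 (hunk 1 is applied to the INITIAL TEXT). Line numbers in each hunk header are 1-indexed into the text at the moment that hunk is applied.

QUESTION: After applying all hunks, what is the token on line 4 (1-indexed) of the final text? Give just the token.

Hunk 1: at line 5 remove [jtil] add [alz,ufajw] -> 13 lines: ulefw vqtp vdx oaxae ayex bvt alz ufajw uxqzz muvq rcws bavlz ynyo
Hunk 2: at line 1 remove [vdx,oaxae,ayex] add [dbz,xagwc] -> 12 lines: ulefw vqtp dbz xagwc bvt alz ufajw uxqzz muvq rcws bavlz ynyo
Hunk 3: at line 3 remove [xagwc] add [flowr] -> 12 lines: ulefw vqtp dbz flowr bvt alz ufajw uxqzz muvq rcws bavlz ynyo
Hunk 4: at line 2 remove [flowr,bvt,alz] add [hso] -> 10 lines: ulefw vqtp dbz hso ufajw uxqzz muvq rcws bavlz ynyo
Hunk 5: at line 1 remove [dbz,hso,ufajw] add [oeca] -> 8 lines: ulefw vqtp oeca uxqzz muvq rcws bavlz ynyo
Hunk 6: at line 4 remove [muvq] add [rdi] -> 8 lines: ulefw vqtp oeca uxqzz rdi rcws bavlz ynyo
Final line 4: uxqzz

Answer: uxqzz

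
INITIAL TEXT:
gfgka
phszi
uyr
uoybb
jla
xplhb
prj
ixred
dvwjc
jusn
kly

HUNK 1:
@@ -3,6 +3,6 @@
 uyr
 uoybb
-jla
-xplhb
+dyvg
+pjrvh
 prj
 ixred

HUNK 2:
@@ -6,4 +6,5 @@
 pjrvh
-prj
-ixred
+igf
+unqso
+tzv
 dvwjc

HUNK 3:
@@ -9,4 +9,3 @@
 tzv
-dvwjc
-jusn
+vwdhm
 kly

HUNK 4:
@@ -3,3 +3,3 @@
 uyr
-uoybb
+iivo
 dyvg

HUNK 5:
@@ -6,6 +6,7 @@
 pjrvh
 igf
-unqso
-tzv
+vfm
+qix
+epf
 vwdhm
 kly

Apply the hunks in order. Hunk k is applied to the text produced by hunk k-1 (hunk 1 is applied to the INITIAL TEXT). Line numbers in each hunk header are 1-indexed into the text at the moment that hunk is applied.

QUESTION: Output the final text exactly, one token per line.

Answer: gfgka
phszi
uyr
iivo
dyvg
pjrvh
igf
vfm
qix
epf
vwdhm
kly

Derivation:
Hunk 1: at line 3 remove [jla,xplhb] add [dyvg,pjrvh] -> 11 lines: gfgka phszi uyr uoybb dyvg pjrvh prj ixred dvwjc jusn kly
Hunk 2: at line 6 remove [prj,ixred] add [igf,unqso,tzv] -> 12 lines: gfgka phszi uyr uoybb dyvg pjrvh igf unqso tzv dvwjc jusn kly
Hunk 3: at line 9 remove [dvwjc,jusn] add [vwdhm] -> 11 lines: gfgka phszi uyr uoybb dyvg pjrvh igf unqso tzv vwdhm kly
Hunk 4: at line 3 remove [uoybb] add [iivo] -> 11 lines: gfgka phszi uyr iivo dyvg pjrvh igf unqso tzv vwdhm kly
Hunk 5: at line 6 remove [unqso,tzv] add [vfm,qix,epf] -> 12 lines: gfgka phszi uyr iivo dyvg pjrvh igf vfm qix epf vwdhm kly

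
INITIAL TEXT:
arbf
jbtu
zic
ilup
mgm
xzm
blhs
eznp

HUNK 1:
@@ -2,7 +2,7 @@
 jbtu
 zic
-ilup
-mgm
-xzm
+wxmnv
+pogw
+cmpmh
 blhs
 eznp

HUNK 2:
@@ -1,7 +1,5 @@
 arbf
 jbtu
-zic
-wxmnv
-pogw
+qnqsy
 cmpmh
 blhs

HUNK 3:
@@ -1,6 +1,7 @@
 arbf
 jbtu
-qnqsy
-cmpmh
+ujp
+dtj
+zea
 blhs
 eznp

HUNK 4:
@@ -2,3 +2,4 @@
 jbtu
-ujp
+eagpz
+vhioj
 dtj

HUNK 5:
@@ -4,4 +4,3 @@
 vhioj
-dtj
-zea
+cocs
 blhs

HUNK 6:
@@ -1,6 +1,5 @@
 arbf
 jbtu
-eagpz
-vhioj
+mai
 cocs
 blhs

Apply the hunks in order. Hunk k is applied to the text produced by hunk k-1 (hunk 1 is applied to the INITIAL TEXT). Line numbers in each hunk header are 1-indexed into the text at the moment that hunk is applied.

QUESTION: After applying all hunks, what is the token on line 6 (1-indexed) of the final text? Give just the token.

Answer: eznp

Derivation:
Hunk 1: at line 2 remove [ilup,mgm,xzm] add [wxmnv,pogw,cmpmh] -> 8 lines: arbf jbtu zic wxmnv pogw cmpmh blhs eznp
Hunk 2: at line 1 remove [zic,wxmnv,pogw] add [qnqsy] -> 6 lines: arbf jbtu qnqsy cmpmh blhs eznp
Hunk 3: at line 1 remove [qnqsy,cmpmh] add [ujp,dtj,zea] -> 7 lines: arbf jbtu ujp dtj zea blhs eznp
Hunk 4: at line 2 remove [ujp] add [eagpz,vhioj] -> 8 lines: arbf jbtu eagpz vhioj dtj zea blhs eznp
Hunk 5: at line 4 remove [dtj,zea] add [cocs] -> 7 lines: arbf jbtu eagpz vhioj cocs blhs eznp
Hunk 6: at line 1 remove [eagpz,vhioj] add [mai] -> 6 lines: arbf jbtu mai cocs blhs eznp
Final line 6: eznp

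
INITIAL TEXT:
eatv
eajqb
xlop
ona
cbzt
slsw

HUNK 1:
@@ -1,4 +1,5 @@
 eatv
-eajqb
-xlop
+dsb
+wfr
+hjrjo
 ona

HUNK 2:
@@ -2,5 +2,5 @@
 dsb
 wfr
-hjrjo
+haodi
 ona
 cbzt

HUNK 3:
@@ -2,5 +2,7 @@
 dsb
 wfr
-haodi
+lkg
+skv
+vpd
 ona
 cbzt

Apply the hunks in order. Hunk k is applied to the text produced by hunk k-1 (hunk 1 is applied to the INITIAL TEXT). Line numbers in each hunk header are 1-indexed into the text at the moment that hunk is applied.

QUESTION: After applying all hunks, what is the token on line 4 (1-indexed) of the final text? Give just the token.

Hunk 1: at line 1 remove [eajqb,xlop] add [dsb,wfr,hjrjo] -> 7 lines: eatv dsb wfr hjrjo ona cbzt slsw
Hunk 2: at line 2 remove [hjrjo] add [haodi] -> 7 lines: eatv dsb wfr haodi ona cbzt slsw
Hunk 3: at line 2 remove [haodi] add [lkg,skv,vpd] -> 9 lines: eatv dsb wfr lkg skv vpd ona cbzt slsw
Final line 4: lkg

Answer: lkg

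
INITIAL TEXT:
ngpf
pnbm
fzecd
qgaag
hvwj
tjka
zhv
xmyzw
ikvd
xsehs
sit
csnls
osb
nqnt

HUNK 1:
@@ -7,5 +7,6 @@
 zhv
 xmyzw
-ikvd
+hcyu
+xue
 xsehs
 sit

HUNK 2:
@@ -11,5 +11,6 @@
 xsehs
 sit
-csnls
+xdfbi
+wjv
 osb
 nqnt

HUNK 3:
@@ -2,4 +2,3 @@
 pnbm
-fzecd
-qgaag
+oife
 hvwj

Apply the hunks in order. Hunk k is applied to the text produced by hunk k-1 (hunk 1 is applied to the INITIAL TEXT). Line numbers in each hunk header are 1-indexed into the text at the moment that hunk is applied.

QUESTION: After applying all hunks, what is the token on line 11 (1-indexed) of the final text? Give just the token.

Answer: sit

Derivation:
Hunk 1: at line 7 remove [ikvd] add [hcyu,xue] -> 15 lines: ngpf pnbm fzecd qgaag hvwj tjka zhv xmyzw hcyu xue xsehs sit csnls osb nqnt
Hunk 2: at line 11 remove [csnls] add [xdfbi,wjv] -> 16 lines: ngpf pnbm fzecd qgaag hvwj tjka zhv xmyzw hcyu xue xsehs sit xdfbi wjv osb nqnt
Hunk 3: at line 2 remove [fzecd,qgaag] add [oife] -> 15 lines: ngpf pnbm oife hvwj tjka zhv xmyzw hcyu xue xsehs sit xdfbi wjv osb nqnt
Final line 11: sit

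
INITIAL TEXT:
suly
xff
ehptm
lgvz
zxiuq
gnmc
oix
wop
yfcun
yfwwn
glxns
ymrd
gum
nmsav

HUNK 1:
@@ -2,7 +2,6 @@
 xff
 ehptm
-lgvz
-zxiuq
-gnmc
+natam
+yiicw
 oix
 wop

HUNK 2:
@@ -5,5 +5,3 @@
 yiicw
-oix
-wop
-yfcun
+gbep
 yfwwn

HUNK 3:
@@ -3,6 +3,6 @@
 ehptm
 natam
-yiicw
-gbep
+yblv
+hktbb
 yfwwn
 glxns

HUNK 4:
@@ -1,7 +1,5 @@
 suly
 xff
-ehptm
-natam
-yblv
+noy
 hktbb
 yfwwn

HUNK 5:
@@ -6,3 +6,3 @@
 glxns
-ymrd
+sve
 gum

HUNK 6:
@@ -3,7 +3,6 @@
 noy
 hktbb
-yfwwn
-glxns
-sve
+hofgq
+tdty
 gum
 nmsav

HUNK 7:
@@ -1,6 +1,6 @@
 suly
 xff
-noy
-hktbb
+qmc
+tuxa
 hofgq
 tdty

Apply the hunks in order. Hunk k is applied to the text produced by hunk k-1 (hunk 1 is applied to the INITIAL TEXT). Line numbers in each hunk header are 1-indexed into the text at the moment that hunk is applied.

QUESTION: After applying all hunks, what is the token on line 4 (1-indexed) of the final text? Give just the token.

Hunk 1: at line 2 remove [lgvz,zxiuq,gnmc] add [natam,yiicw] -> 13 lines: suly xff ehptm natam yiicw oix wop yfcun yfwwn glxns ymrd gum nmsav
Hunk 2: at line 5 remove [oix,wop,yfcun] add [gbep] -> 11 lines: suly xff ehptm natam yiicw gbep yfwwn glxns ymrd gum nmsav
Hunk 3: at line 3 remove [yiicw,gbep] add [yblv,hktbb] -> 11 lines: suly xff ehptm natam yblv hktbb yfwwn glxns ymrd gum nmsav
Hunk 4: at line 1 remove [ehptm,natam,yblv] add [noy] -> 9 lines: suly xff noy hktbb yfwwn glxns ymrd gum nmsav
Hunk 5: at line 6 remove [ymrd] add [sve] -> 9 lines: suly xff noy hktbb yfwwn glxns sve gum nmsav
Hunk 6: at line 3 remove [yfwwn,glxns,sve] add [hofgq,tdty] -> 8 lines: suly xff noy hktbb hofgq tdty gum nmsav
Hunk 7: at line 1 remove [noy,hktbb] add [qmc,tuxa] -> 8 lines: suly xff qmc tuxa hofgq tdty gum nmsav
Final line 4: tuxa

Answer: tuxa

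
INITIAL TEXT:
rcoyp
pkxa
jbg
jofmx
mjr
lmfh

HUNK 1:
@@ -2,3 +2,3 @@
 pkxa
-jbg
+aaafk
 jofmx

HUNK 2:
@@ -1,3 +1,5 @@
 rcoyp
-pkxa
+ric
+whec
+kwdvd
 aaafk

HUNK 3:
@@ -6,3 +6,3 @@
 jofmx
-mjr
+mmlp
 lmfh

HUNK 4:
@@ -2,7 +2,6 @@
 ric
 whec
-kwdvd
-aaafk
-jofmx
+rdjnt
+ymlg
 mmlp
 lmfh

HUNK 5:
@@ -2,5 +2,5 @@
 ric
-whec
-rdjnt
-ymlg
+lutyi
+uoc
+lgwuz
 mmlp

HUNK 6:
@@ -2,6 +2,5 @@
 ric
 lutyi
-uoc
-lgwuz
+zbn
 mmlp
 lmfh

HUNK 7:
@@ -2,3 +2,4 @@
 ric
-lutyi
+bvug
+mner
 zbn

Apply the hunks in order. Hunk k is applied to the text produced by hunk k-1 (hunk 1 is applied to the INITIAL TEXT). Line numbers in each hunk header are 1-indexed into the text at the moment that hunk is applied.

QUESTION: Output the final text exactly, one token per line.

Hunk 1: at line 2 remove [jbg] add [aaafk] -> 6 lines: rcoyp pkxa aaafk jofmx mjr lmfh
Hunk 2: at line 1 remove [pkxa] add [ric,whec,kwdvd] -> 8 lines: rcoyp ric whec kwdvd aaafk jofmx mjr lmfh
Hunk 3: at line 6 remove [mjr] add [mmlp] -> 8 lines: rcoyp ric whec kwdvd aaafk jofmx mmlp lmfh
Hunk 4: at line 2 remove [kwdvd,aaafk,jofmx] add [rdjnt,ymlg] -> 7 lines: rcoyp ric whec rdjnt ymlg mmlp lmfh
Hunk 5: at line 2 remove [whec,rdjnt,ymlg] add [lutyi,uoc,lgwuz] -> 7 lines: rcoyp ric lutyi uoc lgwuz mmlp lmfh
Hunk 6: at line 2 remove [uoc,lgwuz] add [zbn] -> 6 lines: rcoyp ric lutyi zbn mmlp lmfh
Hunk 7: at line 2 remove [lutyi] add [bvug,mner] -> 7 lines: rcoyp ric bvug mner zbn mmlp lmfh

Answer: rcoyp
ric
bvug
mner
zbn
mmlp
lmfh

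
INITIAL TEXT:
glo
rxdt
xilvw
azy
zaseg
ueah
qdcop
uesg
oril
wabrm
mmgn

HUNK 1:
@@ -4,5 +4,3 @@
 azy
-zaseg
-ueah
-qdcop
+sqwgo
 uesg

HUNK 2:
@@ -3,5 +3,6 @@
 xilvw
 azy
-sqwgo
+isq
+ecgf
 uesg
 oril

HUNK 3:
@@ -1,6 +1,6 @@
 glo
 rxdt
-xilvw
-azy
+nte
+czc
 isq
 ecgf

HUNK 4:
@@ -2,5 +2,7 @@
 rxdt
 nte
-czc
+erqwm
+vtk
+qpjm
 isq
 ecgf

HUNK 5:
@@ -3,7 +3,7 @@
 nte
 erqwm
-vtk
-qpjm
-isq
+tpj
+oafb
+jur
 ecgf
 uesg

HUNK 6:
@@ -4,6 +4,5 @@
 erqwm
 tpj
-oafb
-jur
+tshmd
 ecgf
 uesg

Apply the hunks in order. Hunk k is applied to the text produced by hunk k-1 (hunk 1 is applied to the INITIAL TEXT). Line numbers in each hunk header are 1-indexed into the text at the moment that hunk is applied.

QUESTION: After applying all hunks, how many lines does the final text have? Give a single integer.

Answer: 11

Derivation:
Hunk 1: at line 4 remove [zaseg,ueah,qdcop] add [sqwgo] -> 9 lines: glo rxdt xilvw azy sqwgo uesg oril wabrm mmgn
Hunk 2: at line 3 remove [sqwgo] add [isq,ecgf] -> 10 lines: glo rxdt xilvw azy isq ecgf uesg oril wabrm mmgn
Hunk 3: at line 1 remove [xilvw,azy] add [nte,czc] -> 10 lines: glo rxdt nte czc isq ecgf uesg oril wabrm mmgn
Hunk 4: at line 2 remove [czc] add [erqwm,vtk,qpjm] -> 12 lines: glo rxdt nte erqwm vtk qpjm isq ecgf uesg oril wabrm mmgn
Hunk 5: at line 3 remove [vtk,qpjm,isq] add [tpj,oafb,jur] -> 12 lines: glo rxdt nte erqwm tpj oafb jur ecgf uesg oril wabrm mmgn
Hunk 6: at line 4 remove [oafb,jur] add [tshmd] -> 11 lines: glo rxdt nte erqwm tpj tshmd ecgf uesg oril wabrm mmgn
Final line count: 11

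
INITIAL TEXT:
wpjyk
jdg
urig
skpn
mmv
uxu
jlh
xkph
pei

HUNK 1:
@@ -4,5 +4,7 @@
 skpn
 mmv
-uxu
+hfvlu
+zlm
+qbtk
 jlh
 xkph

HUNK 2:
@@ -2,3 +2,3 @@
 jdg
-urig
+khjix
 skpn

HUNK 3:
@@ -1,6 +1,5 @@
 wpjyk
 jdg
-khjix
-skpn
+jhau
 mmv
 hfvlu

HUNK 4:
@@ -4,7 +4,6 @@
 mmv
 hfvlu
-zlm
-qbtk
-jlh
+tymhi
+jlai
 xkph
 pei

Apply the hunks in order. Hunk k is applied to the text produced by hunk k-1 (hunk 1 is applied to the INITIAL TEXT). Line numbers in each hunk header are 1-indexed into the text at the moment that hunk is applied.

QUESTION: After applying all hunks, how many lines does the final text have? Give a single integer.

Answer: 9

Derivation:
Hunk 1: at line 4 remove [uxu] add [hfvlu,zlm,qbtk] -> 11 lines: wpjyk jdg urig skpn mmv hfvlu zlm qbtk jlh xkph pei
Hunk 2: at line 2 remove [urig] add [khjix] -> 11 lines: wpjyk jdg khjix skpn mmv hfvlu zlm qbtk jlh xkph pei
Hunk 3: at line 1 remove [khjix,skpn] add [jhau] -> 10 lines: wpjyk jdg jhau mmv hfvlu zlm qbtk jlh xkph pei
Hunk 4: at line 4 remove [zlm,qbtk,jlh] add [tymhi,jlai] -> 9 lines: wpjyk jdg jhau mmv hfvlu tymhi jlai xkph pei
Final line count: 9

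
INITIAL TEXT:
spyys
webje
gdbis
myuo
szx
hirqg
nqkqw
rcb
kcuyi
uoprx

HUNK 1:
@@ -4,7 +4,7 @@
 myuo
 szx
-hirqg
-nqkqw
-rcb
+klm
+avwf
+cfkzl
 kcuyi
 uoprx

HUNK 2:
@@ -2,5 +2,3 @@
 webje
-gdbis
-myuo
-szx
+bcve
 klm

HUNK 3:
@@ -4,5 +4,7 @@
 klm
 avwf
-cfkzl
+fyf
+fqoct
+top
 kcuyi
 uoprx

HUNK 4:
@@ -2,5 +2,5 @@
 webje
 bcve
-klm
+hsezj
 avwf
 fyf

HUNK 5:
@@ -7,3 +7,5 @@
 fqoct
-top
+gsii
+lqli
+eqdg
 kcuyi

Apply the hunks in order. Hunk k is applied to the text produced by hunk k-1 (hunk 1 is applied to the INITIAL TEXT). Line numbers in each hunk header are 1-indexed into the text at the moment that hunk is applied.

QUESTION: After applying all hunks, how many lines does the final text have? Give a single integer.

Answer: 12

Derivation:
Hunk 1: at line 4 remove [hirqg,nqkqw,rcb] add [klm,avwf,cfkzl] -> 10 lines: spyys webje gdbis myuo szx klm avwf cfkzl kcuyi uoprx
Hunk 2: at line 2 remove [gdbis,myuo,szx] add [bcve] -> 8 lines: spyys webje bcve klm avwf cfkzl kcuyi uoprx
Hunk 3: at line 4 remove [cfkzl] add [fyf,fqoct,top] -> 10 lines: spyys webje bcve klm avwf fyf fqoct top kcuyi uoprx
Hunk 4: at line 2 remove [klm] add [hsezj] -> 10 lines: spyys webje bcve hsezj avwf fyf fqoct top kcuyi uoprx
Hunk 5: at line 7 remove [top] add [gsii,lqli,eqdg] -> 12 lines: spyys webje bcve hsezj avwf fyf fqoct gsii lqli eqdg kcuyi uoprx
Final line count: 12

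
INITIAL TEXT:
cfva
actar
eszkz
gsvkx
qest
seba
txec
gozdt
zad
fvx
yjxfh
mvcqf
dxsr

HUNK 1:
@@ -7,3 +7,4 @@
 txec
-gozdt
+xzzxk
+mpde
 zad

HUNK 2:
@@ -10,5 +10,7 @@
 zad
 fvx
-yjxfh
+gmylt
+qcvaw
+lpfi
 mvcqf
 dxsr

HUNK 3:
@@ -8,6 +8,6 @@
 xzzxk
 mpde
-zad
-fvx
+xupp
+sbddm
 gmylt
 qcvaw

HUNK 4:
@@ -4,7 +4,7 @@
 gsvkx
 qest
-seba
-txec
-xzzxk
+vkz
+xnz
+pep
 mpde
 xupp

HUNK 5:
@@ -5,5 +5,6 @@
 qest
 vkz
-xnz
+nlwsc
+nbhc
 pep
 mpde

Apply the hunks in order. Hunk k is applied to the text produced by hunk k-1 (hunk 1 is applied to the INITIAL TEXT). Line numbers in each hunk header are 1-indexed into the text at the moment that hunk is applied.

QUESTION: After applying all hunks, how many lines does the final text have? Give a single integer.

Hunk 1: at line 7 remove [gozdt] add [xzzxk,mpde] -> 14 lines: cfva actar eszkz gsvkx qest seba txec xzzxk mpde zad fvx yjxfh mvcqf dxsr
Hunk 2: at line 10 remove [yjxfh] add [gmylt,qcvaw,lpfi] -> 16 lines: cfva actar eszkz gsvkx qest seba txec xzzxk mpde zad fvx gmylt qcvaw lpfi mvcqf dxsr
Hunk 3: at line 8 remove [zad,fvx] add [xupp,sbddm] -> 16 lines: cfva actar eszkz gsvkx qest seba txec xzzxk mpde xupp sbddm gmylt qcvaw lpfi mvcqf dxsr
Hunk 4: at line 4 remove [seba,txec,xzzxk] add [vkz,xnz,pep] -> 16 lines: cfva actar eszkz gsvkx qest vkz xnz pep mpde xupp sbddm gmylt qcvaw lpfi mvcqf dxsr
Hunk 5: at line 5 remove [xnz] add [nlwsc,nbhc] -> 17 lines: cfva actar eszkz gsvkx qest vkz nlwsc nbhc pep mpde xupp sbddm gmylt qcvaw lpfi mvcqf dxsr
Final line count: 17

Answer: 17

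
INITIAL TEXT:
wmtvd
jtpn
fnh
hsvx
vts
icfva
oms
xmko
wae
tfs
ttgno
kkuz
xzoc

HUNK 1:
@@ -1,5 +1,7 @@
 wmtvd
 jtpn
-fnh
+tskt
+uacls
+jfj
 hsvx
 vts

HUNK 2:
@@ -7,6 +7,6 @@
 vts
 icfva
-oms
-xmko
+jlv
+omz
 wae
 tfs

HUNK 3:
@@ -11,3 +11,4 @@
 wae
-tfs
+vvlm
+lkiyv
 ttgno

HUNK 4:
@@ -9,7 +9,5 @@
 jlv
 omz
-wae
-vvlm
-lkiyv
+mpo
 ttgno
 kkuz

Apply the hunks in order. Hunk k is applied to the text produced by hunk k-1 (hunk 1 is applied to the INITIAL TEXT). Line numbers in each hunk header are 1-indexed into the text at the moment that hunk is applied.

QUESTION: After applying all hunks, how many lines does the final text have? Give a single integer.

Hunk 1: at line 1 remove [fnh] add [tskt,uacls,jfj] -> 15 lines: wmtvd jtpn tskt uacls jfj hsvx vts icfva oms xmko wae tfs ttgno kkuz xzoc
Hunk 2: at line 7 remove [oms,xmko] add [jlv,omz] -> 15 lines: wmtvd jtpn tskt uacls jfj hsvx vts icfva jlv omz wae tfs ttgno kkuz xzoc
Hunk 3: at line 11 remove [tfs] add [vvlm,lkiyv] -> 16 lines: wmtvd jtpn tskt uacls jfj hsvx vts icfva jlv omz wae vvlm lkiyv ttgno kkuz xzoc
Hunk 4: at line 9 remove [wae,vvlm,lkiyv] add [mpo] -> 14 lines: wmtvd jtpn tskt uacls jfj hsvx vts icfva jlv omz mpo ttgno kkuz xzoc
Final line count: 14

Answer: 14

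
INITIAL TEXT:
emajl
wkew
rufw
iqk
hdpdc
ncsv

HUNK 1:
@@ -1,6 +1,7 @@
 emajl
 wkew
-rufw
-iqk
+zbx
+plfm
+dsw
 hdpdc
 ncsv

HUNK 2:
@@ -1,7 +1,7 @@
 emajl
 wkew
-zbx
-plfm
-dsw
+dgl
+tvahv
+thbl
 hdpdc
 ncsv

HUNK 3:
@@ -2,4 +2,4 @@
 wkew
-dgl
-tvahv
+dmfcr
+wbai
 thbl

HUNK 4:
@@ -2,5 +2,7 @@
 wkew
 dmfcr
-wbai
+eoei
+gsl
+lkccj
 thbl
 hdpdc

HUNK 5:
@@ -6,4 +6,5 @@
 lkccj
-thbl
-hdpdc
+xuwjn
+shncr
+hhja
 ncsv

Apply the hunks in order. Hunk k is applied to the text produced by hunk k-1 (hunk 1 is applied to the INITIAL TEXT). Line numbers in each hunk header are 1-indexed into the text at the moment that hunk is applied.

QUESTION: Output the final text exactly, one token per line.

Answer: emajl
wkew
dmfcr
eoei
gsl
lkccj
xuwjn
shncr
hhja
ncsv

Derivation:
Hunk 1: at line 1 remove [rufw,iqk] add [zbx,plfm,dsw] -> 7 lines: emajl wkew zbx plfm dsw hdpdc ncsv
Hunk 2: at line 1 remove [zbx,plfm,dsw] add [dgl,tvahv,thbl] -> 7 lines: emajl wkew dgl tvahv thbl hdpdc ncsv
Hunk 3: at line 2 remove [dgl,tvahv] add [dmfcr,wbai] -> 7 lines: emajl wkew dmfcr wbai thbl hdpdc ncsv
Hunk 4: at line 2 remove [wbai] add [eoei,gsl,lkccj] -> 9 lines: emajl wkew dmfcr eoei gsl lkccj thbl hdpdc ncsv
Hunk 5: at line 6 remove [thbl,hdpdc] add [xuwjn,shncr,hhja] -> 10 lines: emajl wkew dmfcr eoei gsl lkccj xuwjn shncr hhja ncsv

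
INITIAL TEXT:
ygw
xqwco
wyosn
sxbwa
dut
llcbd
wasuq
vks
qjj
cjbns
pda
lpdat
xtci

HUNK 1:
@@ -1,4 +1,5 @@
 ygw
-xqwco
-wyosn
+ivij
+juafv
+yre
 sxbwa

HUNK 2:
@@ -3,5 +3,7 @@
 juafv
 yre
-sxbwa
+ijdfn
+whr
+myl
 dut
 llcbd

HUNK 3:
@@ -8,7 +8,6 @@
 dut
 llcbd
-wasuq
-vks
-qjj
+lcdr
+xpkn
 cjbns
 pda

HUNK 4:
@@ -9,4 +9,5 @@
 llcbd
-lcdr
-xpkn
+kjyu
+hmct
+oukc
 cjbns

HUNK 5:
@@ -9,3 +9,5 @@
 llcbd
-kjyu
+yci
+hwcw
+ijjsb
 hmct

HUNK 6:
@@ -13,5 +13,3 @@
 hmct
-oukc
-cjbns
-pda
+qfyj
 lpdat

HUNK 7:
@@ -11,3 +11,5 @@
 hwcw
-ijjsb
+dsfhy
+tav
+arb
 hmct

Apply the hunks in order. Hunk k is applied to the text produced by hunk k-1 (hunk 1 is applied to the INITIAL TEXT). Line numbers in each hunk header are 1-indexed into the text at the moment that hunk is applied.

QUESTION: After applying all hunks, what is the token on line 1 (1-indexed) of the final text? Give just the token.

Hunk 1: at line 1 remove [xqwco,wyosn] add [ivij,juafv,yre] -> 14 lines: ygw ivij juafv yre sxbwa dut llcbd wasuq vks qjj cjbns pda lpdat xtci
Hunk 2: at line 3 remove [sxbwa] add [ijdfn,whr,myl] -> 16 lines: ygw ivij juafv yre ijdfn whr myl dut llcbd wasuq vks qjj cjbns pda lpdat xtci
Hunk 3: at line 8 remove [wasuq,vks,qjj] add [lcdr,xpkn] -> 15 lines: ygw ivij juafv yre ijdfn whr myl dut llcbd lcdr xpkn cjbns pda lpdat xtci
Hunk 4: at line 9 remove [lcdr,xpkn] add [kjyu,hmct,oukc] -> 16 lines: ygw ivij juafv yre ijdfn whr myl dut llcbd kjyu hmct oukc cjbns pda lpdat xtci
Hunk 5: at line 9 remove [kjyu] add [yci,hwcw,ijjsb] -> 18 lines: ygw ivij juafv yre ijdfn whr myl dut llcbd yci hwcw ijjsb hmct oukc cjbns pda lpdat xtci
Hunk 6: at line 13 remove [oukc,cjbns,pda] add [qfyj] -> 16 lines: ygw ivij juafv yre ijdfn whr myl dut llcbd yci hwcw ijjsb hmct qfyj lpdat xtci
Hunk 7: at line 11 remove [ijjsb] add [dsfhy,tav,arb] -> 18 lines: ygw ivij juafv yre ijdfn whr myl dut llcbd yci hwcw dsfhy tav arb hmct qfyj lpdat xtci
Final line 1: ygw

Answer: ygw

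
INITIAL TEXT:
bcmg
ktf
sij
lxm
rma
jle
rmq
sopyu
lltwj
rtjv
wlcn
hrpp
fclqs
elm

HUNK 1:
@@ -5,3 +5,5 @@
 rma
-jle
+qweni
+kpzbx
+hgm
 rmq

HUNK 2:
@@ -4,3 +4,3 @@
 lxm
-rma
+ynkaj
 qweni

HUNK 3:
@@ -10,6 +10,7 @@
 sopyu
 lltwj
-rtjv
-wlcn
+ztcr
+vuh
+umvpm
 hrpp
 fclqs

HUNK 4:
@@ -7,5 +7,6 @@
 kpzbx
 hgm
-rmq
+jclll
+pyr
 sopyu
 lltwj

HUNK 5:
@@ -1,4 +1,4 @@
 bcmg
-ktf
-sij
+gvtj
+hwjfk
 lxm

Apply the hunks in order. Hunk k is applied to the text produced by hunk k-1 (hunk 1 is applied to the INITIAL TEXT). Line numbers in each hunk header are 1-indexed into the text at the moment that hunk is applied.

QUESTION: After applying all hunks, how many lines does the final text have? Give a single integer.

Answer: 18

Derivation:
Hunk 1: at line 5 remove [jle] add [qweni,kpzbx,hgm] -> 16 lines: bcmg ktf sij lxm rma qweni kpzbx hgm rmq sopyu lltwj rtjv wlcn hrpp fclqs elm
Hunk 2: at line 4 remove [rma] add [ynkaj] -> 16 lines: bcmg ktf sij lxm ynkaj qweni kpzbx hgm rmq sopyu lltwj rtjv wlcn hrpp fclqs elm
Hunk 3: at line 10 remove [rtjv,wlcn] add [ztcr,vuh,umvpm] -> 17 lines: bcmg ktf sij lxm ynkaj qweni kpzbx hgm rmq sopyu lltwj ztcr vuh umvpm hrpp fclqs elm
Hunk 4: at line 7 remove [rmq] add [jclll,pyr] -> 18 lines: bcmg ktf sij lxm ynkaj qweni kpzbx hgm jclll pyr sopyu lltwj ztcr vuh umvpm hrpp fclqs elm
Hunk 5: at line 1 remove [ktf,sij] add [gvtj,hwjfk] -> 18 lines: bcmg gvtj hwjfk lxm ynkaj qweni kpzbx hgm jclll pyr sopyu lltwj ztcr vuh umvpm hrpp fclqs elm
Final line count: 18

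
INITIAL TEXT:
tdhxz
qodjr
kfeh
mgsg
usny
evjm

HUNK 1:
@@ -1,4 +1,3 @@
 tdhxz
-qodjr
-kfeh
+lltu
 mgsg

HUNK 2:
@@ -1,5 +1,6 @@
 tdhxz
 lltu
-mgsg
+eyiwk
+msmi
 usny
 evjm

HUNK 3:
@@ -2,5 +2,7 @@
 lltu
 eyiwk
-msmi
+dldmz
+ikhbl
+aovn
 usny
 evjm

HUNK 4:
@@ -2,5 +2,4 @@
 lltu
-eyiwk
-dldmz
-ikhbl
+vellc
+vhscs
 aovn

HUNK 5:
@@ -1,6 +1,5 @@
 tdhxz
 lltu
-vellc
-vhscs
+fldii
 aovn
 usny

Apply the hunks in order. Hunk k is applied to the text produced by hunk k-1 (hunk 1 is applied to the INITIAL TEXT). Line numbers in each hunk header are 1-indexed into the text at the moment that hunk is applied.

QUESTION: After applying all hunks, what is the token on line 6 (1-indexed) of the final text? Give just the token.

Answer: evjm

Derivation:
Hunk 1: at line 1 remove [qodjr,kfeh] add [lltu] -> 5 lines: tdhxz lltu mgsg usny evjm
Hunk 2: at line 1 remove [mgsg] add [eyiwk,msmi] -> 6 lines: tdhxz lltu eyiwk msmi usny evjm
Hunk 3: at line 2 remove [msmi] add [dldmz,ikhbl,aovn] -> 8 lines: tdhxz lltu eyiwk dldmz ikhbl aovn usny evjm
Hunk 4: at line 2 remove [eyiwk,dldmz,ikhbl] add [vellc,vhscs] -> 7 lines: tdhxz lltu vellc vhscs aovn usny evjm
Hunk 5: at line 1 remove [vellc,vhscs] add [fldii] -> 6 lines: tdhxz lltu fldii aovn usny evjm
Final line 6: evjm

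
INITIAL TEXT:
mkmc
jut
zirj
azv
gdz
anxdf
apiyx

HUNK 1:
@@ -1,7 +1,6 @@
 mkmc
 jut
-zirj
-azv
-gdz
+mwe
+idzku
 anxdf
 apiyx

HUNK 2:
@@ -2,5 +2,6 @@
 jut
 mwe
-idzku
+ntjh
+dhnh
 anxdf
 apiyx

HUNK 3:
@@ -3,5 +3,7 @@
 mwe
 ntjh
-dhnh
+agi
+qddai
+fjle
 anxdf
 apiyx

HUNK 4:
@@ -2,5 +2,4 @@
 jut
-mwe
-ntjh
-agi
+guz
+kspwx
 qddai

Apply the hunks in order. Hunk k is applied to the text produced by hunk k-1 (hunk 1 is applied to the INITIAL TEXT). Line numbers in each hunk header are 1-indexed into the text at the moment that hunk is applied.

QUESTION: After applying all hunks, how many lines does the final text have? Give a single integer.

Answer: 8

Derivation:
Hunk 1: at line 1 remove [zirj,azv,gdz] add [mwe,idzku] -> 6 lines: mkmc jut mwe idzku anxdf apiyx
Hunk 2: at line 2 remove [idzku] add [ntjh,dhnh] -> 7 lines: mkmc jut mwe ntjh dhnh anxdf apiyx
Hunk 3: at line 3 remove [dhnh] add [agi,qddai,fjle] -> 9 lines: mkmc jut mwe ntjh agi qddai fjle anxdf apiyx
Hunk 4: at line 2 remove [mwe,ntjh,agi] add [guz,kspwx] -> 8 lines: mkmc jut guz kspwx qddai fjle anxdf apiyx
Final line count: 8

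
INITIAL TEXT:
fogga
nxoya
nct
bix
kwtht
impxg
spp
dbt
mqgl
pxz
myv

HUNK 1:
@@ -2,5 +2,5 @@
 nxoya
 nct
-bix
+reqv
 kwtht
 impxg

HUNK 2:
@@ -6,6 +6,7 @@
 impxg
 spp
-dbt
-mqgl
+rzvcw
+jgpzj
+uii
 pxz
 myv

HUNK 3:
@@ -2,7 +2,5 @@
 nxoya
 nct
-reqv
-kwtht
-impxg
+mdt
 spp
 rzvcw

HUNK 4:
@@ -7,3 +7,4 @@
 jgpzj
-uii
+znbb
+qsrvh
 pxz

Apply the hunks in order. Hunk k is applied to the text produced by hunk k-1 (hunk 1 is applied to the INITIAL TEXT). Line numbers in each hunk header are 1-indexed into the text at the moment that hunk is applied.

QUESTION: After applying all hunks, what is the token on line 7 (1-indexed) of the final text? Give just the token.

Answer: jgpzj

Derivation:
Hunk 1: at line 2 remove [bix] add [reqv] -> 11 lines: fogga nxoya nct reqv kwtht impxg spp dbt mqgl pxz myv
Hunk 2: at line 6 remove [dbt,mqgl] add [rzvcw,jgpzj,uii] -> 12 lines: fogga nxoya nct reqv kwtht impxg spp rzvcw jgpzj uii pxz myv
Hunk 3: at line 2 remove [reqv,kwtht,impxg] add [mdt] -> 10 lines: fogga nxoya nct mdt spp rzvcw jgpzj uii pxz myv
Hunk 4: at line 7 remove [uii] add [znbb,qsrvh] -> 11 lines: fogga nxoya nct mdt spp rzvcw jgpzj znbb qsrvh pxz myv
Final line 7: jgpzj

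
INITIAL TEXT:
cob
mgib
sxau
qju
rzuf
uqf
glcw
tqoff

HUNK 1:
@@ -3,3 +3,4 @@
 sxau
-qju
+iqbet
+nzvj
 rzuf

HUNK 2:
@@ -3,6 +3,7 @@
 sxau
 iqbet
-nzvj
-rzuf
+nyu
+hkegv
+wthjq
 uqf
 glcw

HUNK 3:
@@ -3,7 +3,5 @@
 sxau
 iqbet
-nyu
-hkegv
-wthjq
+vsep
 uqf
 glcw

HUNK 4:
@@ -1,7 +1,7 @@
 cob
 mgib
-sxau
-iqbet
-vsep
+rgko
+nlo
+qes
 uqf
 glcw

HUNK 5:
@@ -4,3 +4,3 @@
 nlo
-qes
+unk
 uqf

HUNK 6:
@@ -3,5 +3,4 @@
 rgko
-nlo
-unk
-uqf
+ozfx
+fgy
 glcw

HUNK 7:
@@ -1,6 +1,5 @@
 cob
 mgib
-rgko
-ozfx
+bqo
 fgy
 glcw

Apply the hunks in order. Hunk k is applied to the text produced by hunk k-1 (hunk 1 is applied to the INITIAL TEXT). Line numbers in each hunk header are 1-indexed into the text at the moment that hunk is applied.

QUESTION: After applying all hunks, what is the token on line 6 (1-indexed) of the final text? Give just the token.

Hunk 1: at line 3 remove [qju] add [iqbet,nzvj] -> 9 lines: cob mgib sxau iqbet nzvj rzuf uqf glcw tqoff
Hunk 2: at line 3 remove [nzvj,rzuf] add [nyu,hkegv,wthjq] -> 10 lines: cob mgib sxau iqbet nyu hkegv wthjq uqf glcw tqoff
Hunk 3: at line 3 remove [nyu,hkegv,wthjq] add [vsep] -> 8 lines: cob mgib sxau iqbet vsep uqf glcw tqoff
Hunk 4: at line 1 remove [sxau,iqbet,vsep] add [rgko,nlo,qes] -> 8 lines: cob mgib rgko nlo qes uqf glcw tqoff
Hunk 5: at line 4 remove [qes] add [unk] -> 8 lines: cob mgib rgko nlo unk uqf glcw tqoff
Hunk 6: at line 3 remove [nlo,unk,uqf] add [ozfx,fgy] -> 7 lines: cob mgib rgko ozfx fgy glcw tqoff
Hunk 7: at line 1 remove [rgko,ozfx] add [bqo] -> 6 lines: cob mgib bqo fgy glcw tqoff
Final line 6: tqoff

Answer: tqoff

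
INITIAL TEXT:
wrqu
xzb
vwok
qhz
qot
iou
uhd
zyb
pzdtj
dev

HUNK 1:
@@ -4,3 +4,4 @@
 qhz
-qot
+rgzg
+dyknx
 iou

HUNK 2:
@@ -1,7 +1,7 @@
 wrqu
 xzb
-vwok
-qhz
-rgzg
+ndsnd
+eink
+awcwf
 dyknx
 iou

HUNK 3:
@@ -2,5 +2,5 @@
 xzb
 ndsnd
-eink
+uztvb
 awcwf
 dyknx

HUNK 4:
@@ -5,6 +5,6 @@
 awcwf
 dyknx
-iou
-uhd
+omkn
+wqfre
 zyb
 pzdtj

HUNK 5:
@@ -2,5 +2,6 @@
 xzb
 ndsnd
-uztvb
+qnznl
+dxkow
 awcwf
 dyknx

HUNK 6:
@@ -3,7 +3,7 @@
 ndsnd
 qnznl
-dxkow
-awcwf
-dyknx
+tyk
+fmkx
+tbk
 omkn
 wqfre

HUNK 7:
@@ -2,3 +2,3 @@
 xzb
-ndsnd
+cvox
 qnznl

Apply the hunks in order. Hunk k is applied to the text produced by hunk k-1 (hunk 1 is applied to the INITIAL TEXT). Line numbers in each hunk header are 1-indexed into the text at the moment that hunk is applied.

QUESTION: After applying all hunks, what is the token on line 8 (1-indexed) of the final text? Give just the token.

Hunk 1: at line 4 remove [qot] add [rgzg,dyknx] -> 11 lines: wrqu xzb vwok qhz rgzg dyknx iou uhd zyb pzdtj dev
Hunk 2: at line 1 remove [vwok,qhz,rgzg] add [ndsnd,eink,awcwf] -> 11 lines: wrqu xzb ndsnd eink awcwf dyknx iou uhd zyb pzdtj dev
Hunk 3: at line 2 remove [eink] add [uztvb] -> 11 lines: wrqu xzb ndsnd uztvb awcwf dyknx iou uhd zyb pzdtj dev
Hunk 4: at line 5 remove [iou,uhd] add [omkn,wqfre] -> 11 lines: wrqu xzb ndsnd uztvb awcwf dyknx omkn wqfre zyb pzdtj dev
Hunk 5: at line 2 remove [uztvb] add [qnznl,dxkow] -> 12 lines: wrqu xzb ndsnd qnznl dxkow awcwf dyknx omkn wqfre zyb pzdtj dev
Hunk 6: at line 3 remove [dxkow,awcwf,dyknx] add [tyk,fmkx,tbk] -> 12 lines: wrqu xzb ndsnd qnznl tyk fmkx tbk omkn wqfre zyb pzdtj dev
Hunk 7: at line 2 remove [ndsnd] add [cvox] -> 12 lines: wrqu xzb cvox qnznl tyk fmkx tbk omkn wqfre zyb pzdtj dev
Final line 8: omkn

Answer: omkn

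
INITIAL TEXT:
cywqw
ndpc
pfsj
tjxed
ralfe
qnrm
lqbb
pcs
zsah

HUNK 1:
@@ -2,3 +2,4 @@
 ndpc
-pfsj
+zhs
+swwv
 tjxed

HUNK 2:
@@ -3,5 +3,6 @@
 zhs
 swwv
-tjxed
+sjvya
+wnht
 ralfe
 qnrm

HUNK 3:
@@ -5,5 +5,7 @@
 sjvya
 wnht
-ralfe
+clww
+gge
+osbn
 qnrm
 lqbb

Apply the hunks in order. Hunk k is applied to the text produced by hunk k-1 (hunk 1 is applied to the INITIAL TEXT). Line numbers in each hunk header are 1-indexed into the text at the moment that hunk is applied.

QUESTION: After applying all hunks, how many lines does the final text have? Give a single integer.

Hunk 1: at line 2 remove [pfsj] add [zhs,swwv] -> 10 lines: cywqw ndpc zhs swwv tjxed ralfe qnrm lqbb pcs zsah
Hunk 2: at line 3 remove [tjxed] add [sjvya,wnht] -> 11 lines: cywqw ndpc zhs swwv sjvya wnht ralfe qnrm lqbb pcs zsah
Hunk 3: at line 5 remove [ralfe] add [clww,gge,osbn] -> 13 lines: cywqw ndpc zhs swwv sjvya wnht clww gge osbn qnrm lqbb pcs zsah
Final line count: 13

Answer: 13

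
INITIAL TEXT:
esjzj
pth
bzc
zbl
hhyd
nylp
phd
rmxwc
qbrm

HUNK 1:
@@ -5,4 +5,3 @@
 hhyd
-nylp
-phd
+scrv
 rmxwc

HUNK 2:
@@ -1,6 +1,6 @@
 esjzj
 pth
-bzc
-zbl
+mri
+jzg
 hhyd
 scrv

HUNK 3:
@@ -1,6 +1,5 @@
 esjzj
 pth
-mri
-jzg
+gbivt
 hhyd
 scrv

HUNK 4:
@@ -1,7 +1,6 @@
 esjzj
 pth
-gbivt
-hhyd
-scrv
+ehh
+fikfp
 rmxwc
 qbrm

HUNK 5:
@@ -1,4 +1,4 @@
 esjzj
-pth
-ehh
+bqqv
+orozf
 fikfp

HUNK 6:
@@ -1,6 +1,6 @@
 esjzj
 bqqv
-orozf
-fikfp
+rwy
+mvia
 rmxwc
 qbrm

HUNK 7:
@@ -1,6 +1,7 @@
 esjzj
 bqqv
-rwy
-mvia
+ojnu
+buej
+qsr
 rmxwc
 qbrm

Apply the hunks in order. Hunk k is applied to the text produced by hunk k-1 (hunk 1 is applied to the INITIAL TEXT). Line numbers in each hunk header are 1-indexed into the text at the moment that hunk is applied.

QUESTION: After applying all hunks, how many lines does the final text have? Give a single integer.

Hunk 1: at line 5 remove [nylp,phd] add [scrv] -> 8 lines: esjzj pth bzc zbl hhyd scrv rmxwc qbrm
Hunk 2: at line 1 remove [bzc,zbl] add [mri,jzg] -> 8 lines: esjzj pth mri jzg hhyd scrv rmxwc qbrm
Hunk 3: at line 1 remove [mri,jzg] add [gbivt] -> 7 lines: esjzj pth gbivt hhyd scrv rmxwc qbrm
Hunk 4: at line 1 remove [gbivt,hhyd,scrv] add [ehh,fikfp] -> 6 lines: esjzj pth ehh fikfp rmxwc qbrm
Hunk 5: at line 1 remove [pth,ehh] add [bqqv,orozf] -> 6 lines: esjzj bqqv orozf fikfp rmxwc qbrm
Hunk 6: at line 1 remove [orozf,fikfp] add [rwy,mvia] -> 6 lines: esjzj bqqv rwy mvia rmxwc qbrm
Hunk 7: at line 1 remove [rwy,mvia] add [ojnu,buej,qsr] -> 7 lines: esjzj bqqv ojnu buej qsr rmxwc qbrm
Final line count: 7

Answer: 7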